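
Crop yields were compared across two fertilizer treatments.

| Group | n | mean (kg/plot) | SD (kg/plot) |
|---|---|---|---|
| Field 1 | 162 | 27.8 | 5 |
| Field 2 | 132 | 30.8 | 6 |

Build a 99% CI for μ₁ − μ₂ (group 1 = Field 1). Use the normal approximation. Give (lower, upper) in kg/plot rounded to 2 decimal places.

(-4.68, -1.32)

SE₁ = s₁/√n₁ = 5/√162 = 0.3928; SE₂ = 6/√132 = 0.5222.
Independent samples, unequal variances: SE_diff = √(SE₁² + SE₂²) = √(0.15429184 + 0.27269284) = 0.6534.
z* = 2.576, so margin of error = 2.576 × 0.6534 = 1.6832.
Difference in means = 27.8 − 30.8 = -3.0000.
-3.0000 ± 1.6832 → (-4.68, -1.32).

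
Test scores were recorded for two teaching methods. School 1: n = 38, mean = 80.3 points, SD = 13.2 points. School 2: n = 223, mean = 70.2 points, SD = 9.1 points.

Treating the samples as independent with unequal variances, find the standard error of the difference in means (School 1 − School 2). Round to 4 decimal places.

2.2263

Standard errors of each mean: 13.2/√38 = 2.1413 and 9.1/√223 = 0.6094.
SE(x̄₁ − x̄₂) = √(2.1413² + 0.6094²) = 2.2263 for independent samples with unequal variances.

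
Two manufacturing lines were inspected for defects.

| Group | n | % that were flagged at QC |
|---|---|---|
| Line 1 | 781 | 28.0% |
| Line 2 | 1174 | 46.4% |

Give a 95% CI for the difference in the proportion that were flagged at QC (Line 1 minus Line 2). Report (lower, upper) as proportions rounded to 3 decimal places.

Each SE is √(p̂(1−p̂)/n): √(0.2800·0.7200/781) = 0.01607 and √(0.4640·0.5360/1174) = 0.01455.
SE(p̂₁ − p̂₂) = √(SE₁² + SE₂²) = √(0.0002582449 + 0.0002117025) = 0.02168, since the two samples are independent.
At 95% confidence z* = 1.960; margin = 1.960 × 0.02168 = 0.04249.
The difference is 0.2800 − 0.4640 = -0.1840, so the interval is -0.1840 ± 0.04249 = (-0.226, -0.142).

(-0.226, -0.142)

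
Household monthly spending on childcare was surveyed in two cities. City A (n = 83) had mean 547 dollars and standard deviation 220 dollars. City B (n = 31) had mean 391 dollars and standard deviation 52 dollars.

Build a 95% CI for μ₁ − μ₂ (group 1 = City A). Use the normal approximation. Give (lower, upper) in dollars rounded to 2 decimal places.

Per-group SEs: s₁/√n₁ = 220/√83 = 24.1481, s₂/√n₂ = 52/√31 = 9.3395.
Unpooled SE of the difference: √(583.13073361 + 87.22626025) = 25.8913.
Margin of error = z* · SE = 1.960 × 25.8913 = 50.7469.
x̄₁ − x̄₂ = 547 − 391 = 156.0000.
CI: 156.0000 ± 50.7469 = (105.25, 206.75).

(105.25, 206.75)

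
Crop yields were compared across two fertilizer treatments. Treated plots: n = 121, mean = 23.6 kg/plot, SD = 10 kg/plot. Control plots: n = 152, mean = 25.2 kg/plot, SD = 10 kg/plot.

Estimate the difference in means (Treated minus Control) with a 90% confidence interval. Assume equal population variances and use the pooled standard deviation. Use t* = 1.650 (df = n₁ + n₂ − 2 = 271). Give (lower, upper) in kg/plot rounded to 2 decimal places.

(-3.61, 0.41)

Pooled variance s_p² = [120·10² + 151·10²] / (121+152−2) = 100.0000, so s_p = 10.0000.
SE_diff = s_p·√(1/n₁ + 1/n₂) = 10.0000·√(1/121 + 1/152) = 1.2183.
t* = 1.650; margin = 1.650 × 1.2183 = 2.0102.
Difference = 23.6 − 25.2 = -1.6000.
-1.6000 ± 2.0102 → (-3.61, 0.41).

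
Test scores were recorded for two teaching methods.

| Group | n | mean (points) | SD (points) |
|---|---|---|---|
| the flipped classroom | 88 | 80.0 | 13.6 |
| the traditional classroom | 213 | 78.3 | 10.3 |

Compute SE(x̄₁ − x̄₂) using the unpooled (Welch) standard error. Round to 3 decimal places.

1.612

Standard errors of each mean: 13.6/√88 = 1.4498 and 10.3/√213 = 0.7057.
SE(x̄₁ − x̄₂) = √(1.4498² + 0.7057²) = 1.6124 for independent samples with unequal variances.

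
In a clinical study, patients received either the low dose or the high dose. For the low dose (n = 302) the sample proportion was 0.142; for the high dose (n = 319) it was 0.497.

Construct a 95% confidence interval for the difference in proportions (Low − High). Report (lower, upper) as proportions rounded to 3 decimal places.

Each SE is √(p̂(1−p̂)/n): √(0.1420·0.8580/302) = 0.02009 and √(0.4970·0.5030/319) = 0.02799.
SE(p̂₁ − p̂₂) = √(SE₁² + SE₂²) = √(0.0004036081 + 0.0007834401) = 0.03445, since the two samples are independent.
At 95% confidence z* = 1.960; margin = 1.960 × 0.03445 = 0.06752.
The difference is 0.1420 − 0.4970 = -0.3550, so the interval is -0.3550 ± 0.06752 = (-0.423, -0.287).

(-0.423, -0.287)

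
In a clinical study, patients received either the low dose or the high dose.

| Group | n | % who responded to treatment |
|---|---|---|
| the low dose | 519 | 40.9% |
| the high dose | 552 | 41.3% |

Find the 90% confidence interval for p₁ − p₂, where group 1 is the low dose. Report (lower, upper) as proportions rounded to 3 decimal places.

Each SE is √(p̂(1−p̂)/n): √(0.4090·0.5910/519) = 0.02158 and √(0.4130·0.5870/552) = 0.02096.
SE(p̂₁ − p̂₂) = √(SE₁² + SE₂²) = √(0.0004656964 + 0.0004393216) = 0.03008, since the two samples are independent.
At 90% confidence z* = 1.645; margin = 1.645 × 0.03008 = 0.04948.
The difference is 0.4090 − 0.4130 = -0.0040, so the interval is -0.0040 ± 0.04948 = (-0.053, 0.045).

(-0.053, 0.045)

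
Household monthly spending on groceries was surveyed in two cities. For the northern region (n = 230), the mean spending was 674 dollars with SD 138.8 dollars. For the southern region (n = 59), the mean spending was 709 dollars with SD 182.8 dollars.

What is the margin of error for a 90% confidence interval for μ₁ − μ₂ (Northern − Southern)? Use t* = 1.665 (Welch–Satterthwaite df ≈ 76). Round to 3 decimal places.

42.454

SE₁ = s₁/√n₁ = 138.8/√230 = 9.1522; SE₂ = 182.8/√59 = 23.7985.
Independent samples, unequal variances: SE_diff = √(SE₁² + SE₂²) = √(83.76276484 + 566.36860225) = 25.4977.
t* = 1.665, so margin of error = 1.665 × 25.4977 = 42.4537.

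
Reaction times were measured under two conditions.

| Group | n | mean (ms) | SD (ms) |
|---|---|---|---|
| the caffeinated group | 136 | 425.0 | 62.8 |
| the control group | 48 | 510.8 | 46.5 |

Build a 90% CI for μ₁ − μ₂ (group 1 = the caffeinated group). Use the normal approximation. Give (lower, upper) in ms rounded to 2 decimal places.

(-99.96, -71.64)

SE₁ = s₁/√n₁ = 62.8/√136 = 5.3851; SE₂ = 46.5/√48 = 6.7117.
Independent samples, unequal variances: SE_diff = √(SE₁² + SE₂²) = √(28.99930201 + 45.04691689) = 8.6050.
z* = 1.645, so margin of error = 1.645 × 8.6050 = 14.1552.
Difference in means = 425.0 − 510.8 = -85.8000.
-85.8000 ± 14.1552 → (-99.96, -71.64).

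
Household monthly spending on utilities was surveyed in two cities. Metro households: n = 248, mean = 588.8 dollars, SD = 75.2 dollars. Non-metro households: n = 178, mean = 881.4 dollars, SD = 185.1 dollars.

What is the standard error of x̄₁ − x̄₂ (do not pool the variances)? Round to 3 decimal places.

Standard errors of each mean: 75.2/√248 = 4.7752 and 185.1/√178 = 13.8738.
SE(x̄₁ − x̄₂) = √(4.7752² + 13.8738²) = 14.6726 for independent samples with unequal variances.

14.673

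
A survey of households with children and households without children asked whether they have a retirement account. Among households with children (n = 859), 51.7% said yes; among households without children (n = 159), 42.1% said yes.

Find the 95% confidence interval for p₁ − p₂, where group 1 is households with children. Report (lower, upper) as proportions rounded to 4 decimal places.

Each SE is √(p̂(1−p̂)/n): √(0.5170·0.4830/859) = 0.01705 and √(0.4210·0.5790/159) = 0.03915.
SE(p̂₁ − p̂₂) = √(SE₁² + SE₂²) = √(0.0002907025 + 0.0015327225) = 0.04270, since the two samples are independent.
At 95% confidence z* = 1.960; margin = 1.960 × 0.04270 = 0.08369.
The difference is 0.5170 − 0.4210 = 0.0960, so the interval is 0.0960 ± 0.08369 = (0.0123, 0.1797).

(0.0123, 0.1797)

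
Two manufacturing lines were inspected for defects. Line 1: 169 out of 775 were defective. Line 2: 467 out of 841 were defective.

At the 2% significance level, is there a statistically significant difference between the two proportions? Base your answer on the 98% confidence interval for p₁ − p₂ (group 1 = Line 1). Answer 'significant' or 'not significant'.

significant

p̂₁ = 169/775 = 0.2181 and p̂₂ = 467/841 = 0.5553.
SE₁ = √(p̂₁(1−p̂₁)/n₁) = √(0.2181·0.7819/775) = 0.01483; SE₂ = √(0.5553·0.4447/841) = 0.01714.
Independent samples: SE of the difference = √(SE₁² + SE₂²) = √(0.0002199289 + 0.0002937796) = 0.02267.
z* for 98% confidence is 2.326, so the margin of error is 2.326 × 0.02267 = 0.05273.
Point estimate p̂₁ − p̂₂ = 0.2181 − 0.5553 = -0.3372.
-0.3372 ± 0.05273 → (-0.38993, -0.28447).
The interval (-0.38993, -0.28447) does not contain 0, so the difference is significant.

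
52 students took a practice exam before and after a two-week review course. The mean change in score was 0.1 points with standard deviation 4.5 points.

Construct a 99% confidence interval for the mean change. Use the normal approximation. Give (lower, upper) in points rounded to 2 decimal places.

(-1.51, 1.71)

Paired design: SE = s_d/√n = 4.5/√52 = 0.6240.
z* = 2.576; margin of error = 2.576 × 0.6240 = 1.6074.
0.1 ± 1.6074 → (-1.51, 1.71).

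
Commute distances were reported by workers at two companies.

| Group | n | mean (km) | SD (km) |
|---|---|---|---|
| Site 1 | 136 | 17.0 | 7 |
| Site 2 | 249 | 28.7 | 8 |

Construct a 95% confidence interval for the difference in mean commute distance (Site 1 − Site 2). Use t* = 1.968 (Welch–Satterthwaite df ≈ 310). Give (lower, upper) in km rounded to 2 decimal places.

(-13.25, -10.15)

SE₁ = s₁/√n₁ = 7/√136 = 0.6002; SE₂ = 8/√249 = 0.5070.
Independent samples, unequal variances: SE_diff = √(SE₁² + SE₂²) = √(0.36024004 + 0.257049) = 0.7857.
t* = 1.968, so margin of error = 1.968 × 0.7857 = 1.5463.
Difference in means = 17.0 − 28.7 = -11.7000.
-11.7000 ± 1.5463 → (-13.25, -10.15).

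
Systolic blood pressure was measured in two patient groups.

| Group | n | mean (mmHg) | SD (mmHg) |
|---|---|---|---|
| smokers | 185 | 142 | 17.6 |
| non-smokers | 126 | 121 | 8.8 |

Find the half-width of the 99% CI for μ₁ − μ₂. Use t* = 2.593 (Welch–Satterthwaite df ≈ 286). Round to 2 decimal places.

SE₁ = s₁/√n₁ = 17.6/√185 = 1.2940; SE₂ = 8.8/√126 = 0.7840.
Independent samples, unequal variances: SE_diff = √(SE₁² + SE₂²) = √(1.674436 + 0.614656) = 1.5130.
t* = 2.593, so margin of error = 2.593 × 1.5130 = 3.9232.

3.92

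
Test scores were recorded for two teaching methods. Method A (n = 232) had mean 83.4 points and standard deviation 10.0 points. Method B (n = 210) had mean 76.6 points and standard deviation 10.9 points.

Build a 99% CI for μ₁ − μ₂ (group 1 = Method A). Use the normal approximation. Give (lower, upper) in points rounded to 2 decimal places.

(4.23, 9.37)

SE₁ = s₁/√n₁ = 10.0/√232 = 0.6565; SE₂ = 10.9/√210 = 0.7522.
Independent samples, unequal variances: SE_diff = √(SE₁² + SE₂²) = √(0.43099225 + 0.56580484) = 0.9984.
z* = 2.576, so margin of error = 2.576 × 0.9984 = 2.5719.
Difference in means = 83.4 − 76.6 = 6.8000.
6.8000 ± 2.5719 → (4.23, 9.37).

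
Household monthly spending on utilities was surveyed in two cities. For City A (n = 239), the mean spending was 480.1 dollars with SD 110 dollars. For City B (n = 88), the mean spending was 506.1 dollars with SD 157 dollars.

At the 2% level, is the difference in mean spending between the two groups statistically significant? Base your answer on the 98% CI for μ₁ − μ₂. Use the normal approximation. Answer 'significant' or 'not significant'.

SE₁ = s₁/√n₁ = 110/√239 = 7.1153; SE₂ = 157/√88 = 16.7363.
Independent samples, unequal variances: SE_diff = √(SE₁² + SE₂²) = √(50.62749409 + 280.10373769) = 18.1860.
z* = 2.326, so margin of error = 2.326 × 18.1860 = 42.3006.
Difference in means = 480.1 − 506.1 = -26.0000.
-26.0000 ± 42.3006 → (-68.3006, 16.3006).
The interval (-68.3006, 16.3006) contains 0, so the difference is not significant.

not significant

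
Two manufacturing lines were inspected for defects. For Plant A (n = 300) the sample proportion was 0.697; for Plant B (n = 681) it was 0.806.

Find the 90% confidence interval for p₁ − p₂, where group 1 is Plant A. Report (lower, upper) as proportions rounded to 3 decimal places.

(-0.159, -0.059)

SE₁ = √(p̂₁(1−p̂₁)/n₁) = √(0.6970·0.3030/300) = 0.02653; SE₂ = √(0.8060·0.1940/681) = 0.01515.
Independent samples: SE of the difference = √(SE₁² + SE₂²) = √(0.0007038409 + 0.0002295225) = 0.03055.
z* for 90% confidence is 1.645, so the margin of error is 1.645 × 0.03055 = 0.05025.
Point estimate p̂₁ − p̂₂ = 0.6970 − 0.8060 = -0.1090.
-0.1090 ± 0.05025 → (-0.159, -0.059).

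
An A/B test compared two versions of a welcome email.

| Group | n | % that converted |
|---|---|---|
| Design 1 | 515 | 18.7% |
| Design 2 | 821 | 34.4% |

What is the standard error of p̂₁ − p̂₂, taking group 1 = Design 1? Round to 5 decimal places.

The two standard errors are √(0.1870×0.8130/515) = 0.01718 and √(0.3440×0.6560/821) = 0.01658.
Because the samples are independent, SE_diff = √(0.01718² + 0.01658²) = 0.02388.

0.02388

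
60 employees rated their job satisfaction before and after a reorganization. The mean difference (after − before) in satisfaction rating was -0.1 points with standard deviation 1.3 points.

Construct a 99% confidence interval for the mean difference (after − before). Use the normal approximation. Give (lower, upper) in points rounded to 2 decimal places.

This is a matched-pairs design, so SE = s_d/√n = 1.3/√60 = 0.1678.
Margin = 2.576 × 0.1678 = 0.4323; the interval is -0.1 ± 0.4323 = (-0.53, 0.33).

(-0.53, 0.33)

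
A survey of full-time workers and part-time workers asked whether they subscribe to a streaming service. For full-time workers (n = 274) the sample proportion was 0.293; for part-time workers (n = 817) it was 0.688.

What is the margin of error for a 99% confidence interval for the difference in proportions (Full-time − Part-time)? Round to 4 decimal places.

Each SE is √(p̂(1−p̂)/n): √(0.2930·0.7070/274) = 0.02750 and √(0.6880·0.3120/817) = 0.01621.
SE(p̂₁ − p̂₂) = √(SE₁² + SE₂²) = √(0.00075625 + 0.0002627641) = 0.03192, since the two samples are independent.
At 99% confidence z* = 2.576; margin = 2.576 × 0.03192 = 0.08223.

0.0822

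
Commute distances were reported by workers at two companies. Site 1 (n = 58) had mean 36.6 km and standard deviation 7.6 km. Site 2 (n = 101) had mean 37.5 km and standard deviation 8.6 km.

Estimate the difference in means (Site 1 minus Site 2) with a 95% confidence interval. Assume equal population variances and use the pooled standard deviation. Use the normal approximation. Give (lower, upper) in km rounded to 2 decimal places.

(-3.56, 1.76)

s_p = √[((n₁−1)s₁² + (n₂−1)s₂²)/(n₁+n₂−2)] = √[(57·7.6² + 100·8.6²)/157] = 8.2510.
SE = 8.2510·√(1/58 + 1/101) = 1.3593.
With z* = 1.960, margin = 1.960 × 1.3593 = 2.6642.
x̄₁ − x̄₂ = 36.6 − 37.5 = -0.9000; interval -0.9000 ± 2.6642 = (-3.56, 1.76).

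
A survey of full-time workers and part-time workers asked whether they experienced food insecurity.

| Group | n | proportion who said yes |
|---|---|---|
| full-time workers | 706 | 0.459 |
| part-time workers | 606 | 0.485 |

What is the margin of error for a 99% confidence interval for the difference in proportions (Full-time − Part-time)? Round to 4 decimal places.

0.0712

SE₁ = √(p̂₁(1−p̂₁)/n₁) = √(0.4590·0.5410/706) = 0.01875; SE₂ = √(0.4850·0.5150/606) = 0.02030.
Independent samples: SE of the difference = √(SE₁² + SE₂²) = √(0.0003515625 + 0.00041209) = 0.02763.
z* for 99% confidence is 2.576, so the margin of error is 2.576 × 0.02763 = 0.07117.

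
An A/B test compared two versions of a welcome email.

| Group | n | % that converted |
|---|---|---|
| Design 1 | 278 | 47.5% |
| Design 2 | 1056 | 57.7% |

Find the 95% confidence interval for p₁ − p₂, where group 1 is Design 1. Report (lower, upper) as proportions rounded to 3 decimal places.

The two standard errors are √(0.4750×0.5250/278) = 0.02995 and √(0.5770×0.4230/1056) = 0.01520.
Because the samples are independent, SE_diff = √(0.02995² + 0.01520²) = 0.03359.
Using z* = 1.960 for 95%, ME = 1.960 × 0.03359 = 0.06584.
p̂₁ − p̂₂ = -0.1020; interval -0.1020 ± 0.06584 gives (-0.168, -0.036).

(-0.168, -0.036)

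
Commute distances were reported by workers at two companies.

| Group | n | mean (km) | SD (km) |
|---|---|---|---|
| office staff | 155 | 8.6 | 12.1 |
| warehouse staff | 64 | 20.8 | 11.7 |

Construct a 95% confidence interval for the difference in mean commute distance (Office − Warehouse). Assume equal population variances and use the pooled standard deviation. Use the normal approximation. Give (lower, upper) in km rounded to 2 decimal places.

Pooled variance s_p² = [154·12.1² + 63·11.7²] / (155+64−2) = 143.6461, so s_p = 11.9852.
SE_diff = s_p·√(1/n₁ + 1/n₂) = 11.9852·√(1/155 + 1/64) = 1.7808.
z* = 1.960; margin = 1.960 × 1.7808 = 3.4904.
Difference = 8.6 − 20.8 = -12.2000.
-12.2000 ± 3.4904 → (-15.69, -8.71).

(-15.69, -8.71)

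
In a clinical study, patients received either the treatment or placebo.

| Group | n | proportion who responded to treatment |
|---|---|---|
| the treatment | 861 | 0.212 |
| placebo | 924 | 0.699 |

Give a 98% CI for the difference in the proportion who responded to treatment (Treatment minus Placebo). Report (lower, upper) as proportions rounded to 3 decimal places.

(-0.535, -0.439)

Each SE is √(p̂(1−p̂)/n): √(0.2120·0.7880/861) = 0.01393 and √(0.6990·0.3010/924) = 0.01509.
SE(p̂₁ − p̂₂) = √(SE₁² + SE₂²) = √(0.0001940449 + 0.0002277081) = 0.02054, since the two samples are independent.
At 98% confidence z* = 2.326; margin = 2.326 × 0.02054 = 0.04778.
The difference is 0.2120 − 0.6990 = -0.4870, so the interval is -0.4870 ± 0.04778 = (-0.535, -0.439).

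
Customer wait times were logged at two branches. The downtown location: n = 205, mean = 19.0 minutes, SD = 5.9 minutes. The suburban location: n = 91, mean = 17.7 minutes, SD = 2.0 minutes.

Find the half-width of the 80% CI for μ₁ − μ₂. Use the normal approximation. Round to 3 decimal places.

Per-group SEs: s₁/√n₁ = 5.9/√205 = 0.4121, s₂/√n₂ = 2.0/√91 = 0.2097.
Unpooled SE of the difference: √(0.16982641 + 0.04397409) = 0.4624.
Margin of error = z* · SE = 1.282 × 0.4624 = 0.5928.

0.593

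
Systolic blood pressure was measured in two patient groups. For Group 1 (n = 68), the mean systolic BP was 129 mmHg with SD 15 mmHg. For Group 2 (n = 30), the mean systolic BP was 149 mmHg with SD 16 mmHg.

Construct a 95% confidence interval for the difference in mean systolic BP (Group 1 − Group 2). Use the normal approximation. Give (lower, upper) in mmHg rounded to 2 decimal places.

(-26.74, -13.26)

Per-group SEs: s₁/√n₁ = 15/√68 = 1.8190, s₂/√n₂ = 16/√30 = 2.9212.
Unpooled SE of the difference: √(3.308761 + 8.53340944) = 3.4412.
Margin of error = z* · SE = 1.960 × 3.4412 = 6.7448.
x̄₁ − x̄₂ = 129 − 149 = -20.0000.
CI: -20.0000 ± 6.7448 = (-26.74, -13.26).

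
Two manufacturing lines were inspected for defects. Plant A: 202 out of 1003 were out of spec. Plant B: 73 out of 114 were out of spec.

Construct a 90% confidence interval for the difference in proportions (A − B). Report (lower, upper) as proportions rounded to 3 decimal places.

(-0.516, -0.362)

First, p̂₁ = 202/1003 = 0.2014; p̂₂ = 73/114 = 0.6404.
The two standard errors are √(0.2014×0.7986/1003) = 0.01266 and √(0.6404×0.3596/114) = 0.04495.
Because the samples are independent, SE_diff = √(0.01266² + 0.04495²) = 0.04670.
Using z* = 1.645 for 90%, ME = 1.645 × 0.04670 = 0.07682.
p̂₁ − p̂₂ = -0.4390; interval -0.4390 ± 0.07682 gives (-0.516, -0.362).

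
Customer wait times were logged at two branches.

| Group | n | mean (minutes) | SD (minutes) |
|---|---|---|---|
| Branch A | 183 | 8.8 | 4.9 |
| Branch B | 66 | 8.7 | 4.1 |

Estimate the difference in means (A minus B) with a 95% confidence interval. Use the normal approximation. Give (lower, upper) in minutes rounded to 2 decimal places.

SE₁ = s₁/√n₁ = 4.9/√183 = 0.3622; SE₂ = 4.1/√66 = 0.5047.
Independent samples, unequal variances: SE_diff = √(SE₁² + SE₂²) = √(0.13118884 + 0.25472209) = 0.6212.
z* = 1.960, so margin of error = 1.960 × 0.6212 = 1.2176.
Difference in means = 8.8 − 8.7 = 0.1000.
0.1000 ± 1.2176 → (-1.12, 1.32).

(-1.12, 1.32)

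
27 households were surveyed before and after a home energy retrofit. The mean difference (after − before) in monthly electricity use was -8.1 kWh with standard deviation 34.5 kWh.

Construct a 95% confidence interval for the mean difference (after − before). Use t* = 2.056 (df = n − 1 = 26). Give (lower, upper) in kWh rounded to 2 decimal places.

(-21.75, 5.55)

Paired design: SE = s_d/√n = 34.5/√27 = 6.6395.
t* = 2.056; margin of error = 2.056 × 6.6395 = 13.6508.
-8.1 ± 13.6508 → (-21.75, 5.55).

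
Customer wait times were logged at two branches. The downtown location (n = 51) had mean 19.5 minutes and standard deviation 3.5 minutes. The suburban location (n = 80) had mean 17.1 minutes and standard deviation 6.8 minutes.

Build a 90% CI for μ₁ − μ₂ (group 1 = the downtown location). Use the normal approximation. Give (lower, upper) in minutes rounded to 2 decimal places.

Per-group SEs: s₁/√n₁ = 3.5/√51 = 0.4901, s₂/√n₂ = 6.8/√80 = 0.7603.
Unpooled SE of the difference: √(0.24019801 + 0.57805609) = 0.9046.
Margin of error = z* · SE = 1.645 × 0.9046 = 1.4881.
x̄₁ − x̄₂ = 19.5 − 17.1 = 2.4000.
CI: 2.4000 ± 1.4881 = (0.91, 3.89).

(0.91, 3.89)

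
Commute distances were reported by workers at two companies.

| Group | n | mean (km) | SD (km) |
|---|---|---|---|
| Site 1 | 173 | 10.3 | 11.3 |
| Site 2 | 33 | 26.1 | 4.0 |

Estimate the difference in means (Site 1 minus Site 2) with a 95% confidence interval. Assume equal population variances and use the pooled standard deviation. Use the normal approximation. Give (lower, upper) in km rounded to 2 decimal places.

Pooled variance s_p² = [172·11.3² + 32·4.0²] / (173+33−2) = 110.1700, so s_p = 10.4962.
SE_diff = s_p·√(1/n₁ + 1/n₂) = 10.4962·√(1/173 + 1/33) = 1.9938.
z* = 1.960; margin = 1.960 × 1.9938 = 3.9078.
Difference = 10.3 − 26.1 = -15.8000.
-15.8000 ± 3.9078 → (-19.71, -11.89).

(-19.71, -11.89)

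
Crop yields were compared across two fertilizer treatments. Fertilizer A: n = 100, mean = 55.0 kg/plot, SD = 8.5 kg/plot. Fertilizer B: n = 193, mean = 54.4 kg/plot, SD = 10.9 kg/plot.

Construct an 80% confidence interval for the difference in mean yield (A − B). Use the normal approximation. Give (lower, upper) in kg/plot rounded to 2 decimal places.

Per-group SEs: s₁/√n₁ = 8.5/√100 = 0.8500, s₂/√n₂ = 10.9/√193 = 0.7846.
Unpooled SE of the difference: √(0.7225 + 0.61559716) = 1.1568.
Margin of error = z* · SE = 1.282 × 1.1568 = 1.4830.
x̄₁ − x̄₂ = 55.0 − 54.4 = 0.6000.
CI: 0.6000 ± 1.4830 = (-0.88, 2.08).

(-0.88, 2.08)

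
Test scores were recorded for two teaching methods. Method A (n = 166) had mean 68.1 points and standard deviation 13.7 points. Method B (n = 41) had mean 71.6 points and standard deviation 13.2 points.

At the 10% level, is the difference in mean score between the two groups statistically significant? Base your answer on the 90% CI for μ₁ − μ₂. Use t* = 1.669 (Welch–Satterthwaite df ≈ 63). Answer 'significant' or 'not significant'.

Per-group SEs: s₁/√n₁ = 13.7/√166 = 1.0633, s₂/√n₂ = 13.2/√41 = 2.0615.
Unpooled SE of the difference: √(1.13060689 + 4.24978225) = 2.3196.
Margin of error = t* · SE = 1.669 × 2.3196 = 3.8714.
x̄₁ − x̄₂ = 68.1 − 71.6 = -3.5000.
CI: -3.5000 ± 3.8714 = (-7.3714, 0.3714).
The interval (-7.3714, 0.3714) contains 0, so the difference is not significant.

not significant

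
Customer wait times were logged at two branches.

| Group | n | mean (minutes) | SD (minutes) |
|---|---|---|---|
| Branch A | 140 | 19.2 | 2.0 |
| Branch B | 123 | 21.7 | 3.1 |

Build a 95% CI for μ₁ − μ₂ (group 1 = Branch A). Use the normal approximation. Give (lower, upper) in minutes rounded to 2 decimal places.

(-3.14, -1.86)

Per-group SEs: s₁/√n₁ = 2.0/√140 = 0.1690, s₂/√n₂ = 3.1/√123 = 0.2795.
Unpooled SE of the difference: √(0.028561 + 0.07812025) = 0.3266.
Margin of error = z* · SE = 1.960 × 0.3266 = 0.6401.
x̄₁ − x̄₂ = 19.2 − 21.7 = -2.5000.
CI: -2.5000 ± 0.6401 = (-3.14, -1.86).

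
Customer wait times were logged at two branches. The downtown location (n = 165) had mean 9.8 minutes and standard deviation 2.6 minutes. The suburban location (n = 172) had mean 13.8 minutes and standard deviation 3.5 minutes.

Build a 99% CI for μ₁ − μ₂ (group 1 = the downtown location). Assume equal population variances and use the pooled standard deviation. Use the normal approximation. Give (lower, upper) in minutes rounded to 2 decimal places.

(-4.87, -3.13)

s_p = √[((n₁−1)s₁² + (n₂−1)s₂²)/(n₁+n₂−2)] = √[(164·2.6² + 171·3.5²)/335] = 3.0923.
SE = 3.0923·√(1/165 + 1/172) = 0.3370.
With z* = 2.576, margin = 2.576 × 0.3370 = 0.8681.
x̄₁ − x̄₂ = 9.8 − 13.8 = -4.0000; interval -4.0000 ± 0.8681 = (-4.87, -3.13).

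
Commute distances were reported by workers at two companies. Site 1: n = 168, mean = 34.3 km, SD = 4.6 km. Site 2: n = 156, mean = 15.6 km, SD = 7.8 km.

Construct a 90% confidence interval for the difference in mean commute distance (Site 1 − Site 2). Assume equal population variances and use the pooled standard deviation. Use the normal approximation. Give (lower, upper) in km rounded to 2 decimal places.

(17.54, 19.86)

s_p = √[((n₁−1)s₁² + (n₂−1)s₂²)/(n₁+n₂−2)] = √[(167·4.6² + 155·7.8²)/322] = 6.3451.
SE = 6.3451·√(1/168 + 1/156) = 0.7055.
With z* = 1.645, margin = 1.645 × 0.7055 = 1.1605.
x̄₁ − x̄₂ = 34.3 − 15.6 = 18.7000; interval 18.7000 ± 1.1605 = (17.54, 19.86).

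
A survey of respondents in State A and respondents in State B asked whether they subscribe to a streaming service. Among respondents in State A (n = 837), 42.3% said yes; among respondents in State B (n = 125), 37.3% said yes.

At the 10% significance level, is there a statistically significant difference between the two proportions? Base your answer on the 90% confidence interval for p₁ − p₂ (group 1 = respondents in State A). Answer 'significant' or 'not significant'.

Each SE is √(p̂(1−p̂)/n): √(0.4230·0.5770/837) = 0.01708 and √(0.3730·0.6270/125) = 0.04325.
SE(p̂₁ − p̂₂) = √(SE₁² + SE₂²) = √(0.0002917264 + 0.0018705625) = 0.04650, since the two samples are independent.
At 90% confidence z* = 1.645; margin = 1.645 × 0.04650 = 0.07649.
The difference is 0.4230 − 0.3730 = 0.0500, so the interval is 0.0500 ± 0.07649 = (-0.02649, 0.12649).
The interval (-0.02649, 0.12649) contains 0, so the difference is not significant.

not significant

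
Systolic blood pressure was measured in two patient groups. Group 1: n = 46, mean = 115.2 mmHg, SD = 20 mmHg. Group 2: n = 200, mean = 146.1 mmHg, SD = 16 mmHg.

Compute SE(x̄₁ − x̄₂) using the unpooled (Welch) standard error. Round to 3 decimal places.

Per-group SEs: s₁/√n₁ = 20/√46 = 2.9488, s₂/√n₂ = 16/√200 = 1.1314.
Unpooled SE of the difference: √(8.69542144 + 1.28006596) = 3.1584.

3.158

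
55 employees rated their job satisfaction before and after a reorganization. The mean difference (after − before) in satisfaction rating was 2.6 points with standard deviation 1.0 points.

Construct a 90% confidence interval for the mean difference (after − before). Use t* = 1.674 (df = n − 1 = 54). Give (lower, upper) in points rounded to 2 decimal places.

Paired design: SE = s_d/√n = 1.0/√55 = 0.1348.
t* = 1.674; margin of error = 1.674 × 0.1348 = 0.2257.
2.6 ± 0.2257 → (2.37, 2.83).

(2.37, 2.83)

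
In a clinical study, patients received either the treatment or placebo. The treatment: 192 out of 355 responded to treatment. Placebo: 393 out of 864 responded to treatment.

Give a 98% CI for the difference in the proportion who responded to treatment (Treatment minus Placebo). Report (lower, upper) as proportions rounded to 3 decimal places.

Sample proportions: 192/355 = 0.5408, 393/864 = 0.4549.
Each SE is √(p̂(1−p̂)/n): √(0.5408·0.4592/355) = 0.02645 and √(0.4549·0.5451/864) = 0.01694.
SE(p̂₁ − p̂₂) = √(SE₁² + SE₂²) = √(0.0006996025 + 0.0002869636) = 0.03141, since the two samples are independent.
At 98% confidence z* = 2.326; margin = 2.326 × 0.03141 = 0.07306.
The difference is 0.5408 − 0.4549 = 0.0859, so the interval is 0.0859 ± 0.07306 = (0.013, 0.159).

(0.013, 0.159)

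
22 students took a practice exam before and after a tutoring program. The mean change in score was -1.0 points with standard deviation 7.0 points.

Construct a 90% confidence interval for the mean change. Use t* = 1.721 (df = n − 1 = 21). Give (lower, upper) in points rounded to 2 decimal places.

Paired design: SE = s_d/√n = 7.0/√22 = 1.4924.
t* = 1.721; margin of error = 1.721 × 1.4924 = 2.5684.
-1.0 ± 2.5684 → (-3.57, 1.57).

(-3.57, 1.57)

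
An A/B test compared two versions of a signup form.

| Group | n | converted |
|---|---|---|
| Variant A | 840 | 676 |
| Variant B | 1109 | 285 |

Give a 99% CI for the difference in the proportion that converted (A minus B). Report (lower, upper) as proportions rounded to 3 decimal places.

p̂₁ = 676/840 = 0.8048 and p̂₂ = 285/1109 = 0.2570.
SE₁ = √(p̂₁(1−p̂₁)/n₁) = √(0.8048·0.1952/840) = 0.01368; SE₂ = √(0.2570·0.7430/1109) = 0.01312.
Independent samples: SE of the difference = √(SE₁² + SE₂²) = √(0.0001871424 + 0.0001721344) = 0.01895.
z* for 99% confidence is 2.576, so the margin of error is 2.576 × 0.01895 = 0.04882.
Point estimate p̂₁ − p̂₂ = 0.8048 − 0.2570 = 0.5478.
0.5478 ± 0.04882 → (0.499, 0.597).

(0.499, 0.597)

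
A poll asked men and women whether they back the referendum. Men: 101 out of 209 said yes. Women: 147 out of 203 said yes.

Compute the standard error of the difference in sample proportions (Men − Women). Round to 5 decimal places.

Sample proportions: 101/209 = 0.4833, 147/203 = 0.7241.
Each SE is √(p̂(1−p̂)/n): √(0.4833·0.5167/209) = 0.03457 and √(0.7241·0.2759/203) = 0.03137.
SE(p̂₁ − p̂₂) = √(SE₁² + SE₂²) = √(0.0011950849 + 0.0009840769) = 0.04668, since the two samples are independent.

0.04668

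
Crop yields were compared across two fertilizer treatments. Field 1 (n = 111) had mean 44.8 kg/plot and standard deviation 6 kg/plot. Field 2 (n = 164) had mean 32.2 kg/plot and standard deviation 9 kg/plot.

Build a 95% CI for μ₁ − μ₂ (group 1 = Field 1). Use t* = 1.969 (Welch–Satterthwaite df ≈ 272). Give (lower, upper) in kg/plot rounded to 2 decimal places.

Standard errors of each mean: 6/√111 = 0.5695 and 9/√164 = 0.7028.
SE(x̄₁ − x̄₂) = √(0.5695² + 0.7028²) = 0.9046 for independent samples with unequal variances.
With t* = 1.969, the margin is 1.969 × 0.9046 = 1.7812.
x̄₁ − x̄₂ = 44.8 − 32.2 = 12.6000; the interval is 12.6000 ± 1.7812 = (10.82, 14.38).

(10.82, 14.38)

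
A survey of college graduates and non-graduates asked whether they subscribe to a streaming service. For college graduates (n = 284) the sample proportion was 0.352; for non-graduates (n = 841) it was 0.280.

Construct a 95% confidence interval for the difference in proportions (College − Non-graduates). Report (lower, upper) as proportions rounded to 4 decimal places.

(0.0087, 0.1353)

SE₁ = √(p̂₁(1−p̂₁)/n₁) = √(0.3520·0.6480/284) = 0.02834; SE₂ = √(0.2800·0.7200/841) = 0.01548.
Independent samples: SE of the difference = √(SE₁² + SE₂²) = √(0.0008031556 + 0.0002396304) = 0.03229.
z* for 95% confidence is 1.960, so the margin of error is 1.960 × 0.03229 = 0.06329.
Point estimate p̂₁ − p̂₂ = 0.3520 − 0.2800 = 0.0720.
0.0720 ± 0.06329 → (0.0087, 0.1353).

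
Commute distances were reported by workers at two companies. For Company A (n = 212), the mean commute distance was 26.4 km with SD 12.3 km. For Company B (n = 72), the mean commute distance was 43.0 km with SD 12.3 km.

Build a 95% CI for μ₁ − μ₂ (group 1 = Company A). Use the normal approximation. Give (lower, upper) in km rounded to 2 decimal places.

(-19.89, -13.31)

SE₁ = s₁/√n₁ = 12.3/√212 = 0.8448; SE₂ = 12.3/√72 = 1.4496.
Independent samples, unequal variances: SE_diff = √(SE₁² + SE₂²) = √(0.71368704 + 2.10134016) = 1.6778.
z* = 1.960, so margin of error = 1.960 × 1.6778 = 3.2885.
Difference in means = 26.4 − 43.0 = -16.6000.
-16.6000 ± 3.2885 → (-19.89, -13.31).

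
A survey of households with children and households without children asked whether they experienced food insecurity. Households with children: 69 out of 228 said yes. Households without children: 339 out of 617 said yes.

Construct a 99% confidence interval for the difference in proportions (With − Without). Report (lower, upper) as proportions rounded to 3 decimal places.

p̂₁ = 69/228 = 0.3026 and p̂₂ = 339/617 = 0.5494.
SE₁ = √(p̂₁(1−p̂₁)/n₁) = √(0.3026·0.6974/228) = 0.03042; SE₂ = √(0.5494·0.4506/617) = 0.02003.
Independent samples: SE of the difference = √(SE₁² + SE₂²) = √(0.0009253764 + 0.0004012009) = 0.03642.
z* for 99% confidence is 2.576, so the margin of error is 2.576 × 0.03642 = 0.09382.
Point estimate p̂₁ − p̂₂ = 0.3026 − 0.5494 = -0.2468.
-0.2468 ± 0.09382 → (-0.341, -0.153).

(-0.341, -0.153)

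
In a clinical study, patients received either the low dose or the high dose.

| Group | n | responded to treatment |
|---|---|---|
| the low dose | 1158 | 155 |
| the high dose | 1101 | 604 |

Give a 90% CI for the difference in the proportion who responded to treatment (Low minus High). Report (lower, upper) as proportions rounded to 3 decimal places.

(-0.444, -0.385)

Sample proportions: 155/1158 = 0.1339, 604/1101 = 0.5486.
Each SE is √(p̂(1−p̂)/n): √(0.1339·0.8661/1158) = 0.01001 and √(0.5486·0.4514/1101) = 0.01500.
SE(p̂₁ − p̂₂) = √(SE₁² + SE₂²) = √(0.0001002001 + 0.000225) = 0.01803, since the two samples are independent.
At 90% confidence z* = 1.645; margin = 1.645 × 0.01803 = 0.02966.
The difference is 0.1339 − 0.5486 = -0.4147, so the interval is -0.4147 ± 0.02966 = (-0.444, -0.385).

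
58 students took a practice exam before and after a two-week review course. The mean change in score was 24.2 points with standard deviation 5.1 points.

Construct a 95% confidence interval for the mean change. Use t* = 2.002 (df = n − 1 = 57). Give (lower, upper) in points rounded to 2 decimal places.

Paired design: SE = s_d/√n = 5.1/√58 = 0.6697.
t* = 2.002; margin of error = 2.002 × 0.6697 = 1.3407.
24.2 ± 1.3407 → (22.86, 25.54).

(22.86, 25.54)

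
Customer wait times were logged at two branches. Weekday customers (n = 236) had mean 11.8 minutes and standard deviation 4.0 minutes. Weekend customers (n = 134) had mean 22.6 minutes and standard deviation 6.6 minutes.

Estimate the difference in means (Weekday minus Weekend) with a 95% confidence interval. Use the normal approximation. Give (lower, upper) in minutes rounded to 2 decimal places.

Per-group SEs: s₁/√n₁ = 4.0/√236 = 0.2604, s₂/√n₂ = 6.6/√134 = 0.5702.
Unpooled SE of the difference: √(0.06780816 + 0.32512804) = 0.6268.
Margin of error = z* · SE = 1.960 × 0.6268 = 1.2285.
x̄₁ − x̄₂ = 11.8 − 22.6 = -10.8000.
CI: -10.8000 ± 1.2285 = (-12.03, -9.57).

(-12.03, -9.57)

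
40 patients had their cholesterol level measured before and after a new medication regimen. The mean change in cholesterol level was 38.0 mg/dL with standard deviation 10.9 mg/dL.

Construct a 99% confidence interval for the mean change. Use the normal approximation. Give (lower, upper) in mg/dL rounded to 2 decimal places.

(33.56, 42.44)

Paired design: SE = s_d/√n = 10.9/√40 = 1.7234.
z* = 2.576; margin of error = 2.576 × 1.7234 = 4.4395.
38.0 ± 4.4395 → (33.56, 42.44).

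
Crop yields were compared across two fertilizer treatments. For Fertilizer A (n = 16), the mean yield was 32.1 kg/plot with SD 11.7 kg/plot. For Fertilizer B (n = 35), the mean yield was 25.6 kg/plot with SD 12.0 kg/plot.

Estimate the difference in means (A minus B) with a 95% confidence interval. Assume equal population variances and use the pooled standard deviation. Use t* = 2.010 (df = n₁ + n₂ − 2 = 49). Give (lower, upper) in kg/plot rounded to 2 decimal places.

Pooled variance s_p² = [15·11.7² + 34·12.0²] / (16+35−2) = 141.8235, so s_p = 11.9090.
SE_diff = s_p·√(1/n₁ + 1/n₂) = 11.9090·√(1/16 + 1/35) = 3.5939.
t* = 2.010; margin = 2.010 × 3.5939 = 7.2237.
Difference = 32.1 − 25.6 = 6.5000.
6.5000 ± 7.2237 → (-0.72, 13.72).

(-0.72, 13.72)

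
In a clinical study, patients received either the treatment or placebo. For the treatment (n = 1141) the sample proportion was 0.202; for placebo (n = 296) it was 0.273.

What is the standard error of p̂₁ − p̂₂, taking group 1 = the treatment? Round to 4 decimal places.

0.0285

Each SE is √(p̂(1−p̂)/n): √(0.2020·0.7980/1141) = 0.01189 and √(0.2730·0.7270/296) = 0.02589.
SE(p̂₁ − p̂₂) = √(SE₁² + SE₂²) = √(0.0001413721 + 0.0006702921) = 0.02849, since the two samples are independent.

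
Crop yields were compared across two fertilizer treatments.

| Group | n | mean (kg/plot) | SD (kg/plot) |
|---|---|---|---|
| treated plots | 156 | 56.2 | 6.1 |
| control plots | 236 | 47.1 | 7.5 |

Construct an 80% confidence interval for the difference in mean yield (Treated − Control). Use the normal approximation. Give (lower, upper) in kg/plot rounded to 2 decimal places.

(8.21, 9.99)

Per-group SEs: s₁/√n₁ = 6.1/√156 = 0.4884, s₂/√n₂ = 7.5/√236 = 0.4882.
Unpooled SE of the difference: √(0.23853456 + 0.23833924) = 0.6906.
Margin of error = z* · SE = 1.282 × 0.6906 = 0.8853.
x̄₁ − x̄₂ = 56.2 − 47.1 = 9.1000.
CI: 9.1000 ± 0.8853 = (8.21, 9.99).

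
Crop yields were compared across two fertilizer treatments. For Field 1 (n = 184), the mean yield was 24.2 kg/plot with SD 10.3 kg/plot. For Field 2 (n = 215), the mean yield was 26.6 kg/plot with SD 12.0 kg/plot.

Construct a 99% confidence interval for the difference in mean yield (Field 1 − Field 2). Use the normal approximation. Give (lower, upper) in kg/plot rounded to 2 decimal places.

Per-group SEs: s₁/√n₁ = 10.3/√184 = 0.7593, s₂/√n₂ = 12.0/√215 = 0.8184.
Unpooled SE of the difference: √(0.57653649 + 0.66977856) = 1.1164.
Margin of error = z* · SE = 2.576 × 1.1164 = 2.8758.
x̄₁ − x̄₂ = 24.2 − 26.6 = -2.4000.
CI: -2.4000 ± 2.8758 = (-5.28, 0.48).

(-5.28, 0.48)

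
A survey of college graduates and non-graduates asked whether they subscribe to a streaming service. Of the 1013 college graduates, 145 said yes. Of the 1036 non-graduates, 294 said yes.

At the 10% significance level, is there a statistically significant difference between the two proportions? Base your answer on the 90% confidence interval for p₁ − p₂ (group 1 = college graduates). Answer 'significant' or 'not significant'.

significant

p̂₁ = 145/1013 = 0.1431 and p̂₂ = 294/1036 = 0.2838.
SE₁ = √(p̂₁(1−p̂₁)/n₁) = √(0.1431·0.8569/1013) = 0.01100; SE₂ = √(0.2838·0.7162/1036) = 0.01401.
Independent samples: SE of the difference = √(SE₁² + SE₂²) = √(0.000121 + 0.0001962801) = 0.01781.
z* for 90% confidence is 1.645, so the margin of error is 1.645 × 0.01781 = 0.02930.
Point estimate p̂₁ − p̂₂ = 0.1431 − 0.2838 = -0.1407.
-0.1407 ± 0.02930 → (-0.17000, -0.11140).
The interval (-0.17000, -0.11140) does not contain 0, so the difference is significant.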